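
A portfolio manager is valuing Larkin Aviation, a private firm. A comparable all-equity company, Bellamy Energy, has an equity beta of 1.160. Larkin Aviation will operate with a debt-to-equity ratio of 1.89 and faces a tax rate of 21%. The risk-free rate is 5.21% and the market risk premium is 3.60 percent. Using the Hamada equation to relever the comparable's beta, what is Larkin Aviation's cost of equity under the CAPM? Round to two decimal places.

β_L = β_U × [1 + (1 − t)(D/E)] = 1.160 × [1 + (1 − 0.21) × 1.89]
    = 1.160 × [1 + 0.79 × 1.89] = 1.160 × 2.4931 = 2.8920
E(R) = R_f + β_L × MRP = 5.21% + 2.8920 × 3.60% = 15.62%

15.62%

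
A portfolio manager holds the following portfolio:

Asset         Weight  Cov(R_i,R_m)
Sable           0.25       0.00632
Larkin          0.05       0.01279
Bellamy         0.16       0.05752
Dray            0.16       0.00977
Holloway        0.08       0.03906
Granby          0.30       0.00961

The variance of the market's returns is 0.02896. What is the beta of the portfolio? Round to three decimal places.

0.656

β_Sable = 0.00632 / 0.02896 = 0.2182
β_Larkin = 0.01279 / 0.02896 = 0.4416
β_Bellamy = 0.05752 / 0.02896 = 1.9862
β_Dray = 0.00977 / 0.02896 = 0.3374
β_Holloway = 0.03906 / 0.02896 = 1.3488
β_Granby = 0.00961 / 0.02896 = 0.3318
β_P = Σ w_i β_i = 0.25×0.2182 + 0.05×0.4416 + 0.16×1.9862 + 0.16×0.3374 + 0.08×1.3488 + 0.30×0.3318 = 0.6559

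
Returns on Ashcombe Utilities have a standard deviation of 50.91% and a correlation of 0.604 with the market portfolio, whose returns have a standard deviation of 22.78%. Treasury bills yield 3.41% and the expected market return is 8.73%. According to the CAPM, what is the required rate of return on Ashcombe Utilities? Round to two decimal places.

β = ρ × σ_i / σ_m = 0.604 × 50.91% / 22.78% = 1.3499
MRP = 8.73% − 3.41% = 5.32%
E(R) = 3.41% + 1.3499 × 5.32% = 10.59%

10.59%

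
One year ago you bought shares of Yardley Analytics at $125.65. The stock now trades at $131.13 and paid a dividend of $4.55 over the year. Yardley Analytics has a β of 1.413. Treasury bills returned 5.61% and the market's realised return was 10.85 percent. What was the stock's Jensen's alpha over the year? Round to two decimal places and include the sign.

-5.03%

Realised HPR = (P1 + D1 − P0) / P0 = (131.13 + 4.55 − 125.65) / 125.65 = 10.03 / 125.65 = 7.9825%
MRP = 10.85% − 5.61% = 5.24%
CAPM required = R_f + β·MRP = 5.61% + 1.413 × 5.24% = 13.01412%
α = realised − required = 7.9825% − 13.01412% = -5.03%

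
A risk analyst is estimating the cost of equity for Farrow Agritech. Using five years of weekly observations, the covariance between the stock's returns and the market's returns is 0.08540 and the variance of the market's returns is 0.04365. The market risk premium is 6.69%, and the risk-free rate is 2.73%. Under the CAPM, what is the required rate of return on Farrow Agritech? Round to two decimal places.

β = Cov(R_i, R_m) / Var(R_m) = 0.08540 / 0.04365 = 1.9565
E(R) = R_f + β × MRP = 2.73% + 1.9565 × 6.69% = 15.82%

15.82%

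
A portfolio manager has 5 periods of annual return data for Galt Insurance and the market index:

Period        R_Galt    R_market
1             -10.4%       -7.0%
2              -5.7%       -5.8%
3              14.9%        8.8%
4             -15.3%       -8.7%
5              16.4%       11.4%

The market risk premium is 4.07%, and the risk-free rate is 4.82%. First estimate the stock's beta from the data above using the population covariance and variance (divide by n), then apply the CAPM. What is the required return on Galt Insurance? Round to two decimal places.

11.02%

Mean R_i = (-10.4 − 5.7 + 14.9 − 15.3 + 16.4) / 5 = -0.0200%
Mean R_m = (-7.0 − 5.8 + 8.8 − 8.7 + 11.4) / 5 = -0.2600%
Σ(R_i − R̄_i)(R_m − R̄_m) = 557.0240  ⇒  Cov = 557.0240 / 5 = 111.4048
Σ(R_m − R̄_m)² = 365.3920  ⇒  Var(R_m) = 365.3920 / 5 = 73.0784
β = Cov / Var(R_m) = 111.4048 / 73.0784 = 1.5245
E(R) = R_f + β × MRP = 4.82% + 1.5245 × 4.07% = 11.02%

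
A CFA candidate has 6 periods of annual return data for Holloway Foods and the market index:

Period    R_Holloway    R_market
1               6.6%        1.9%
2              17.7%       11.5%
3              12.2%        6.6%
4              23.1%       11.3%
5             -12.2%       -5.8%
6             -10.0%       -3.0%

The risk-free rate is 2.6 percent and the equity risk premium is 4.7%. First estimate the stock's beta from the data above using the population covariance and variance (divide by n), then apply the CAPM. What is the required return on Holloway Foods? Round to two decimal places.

Mean R_i = (6.6 + 17.7 + 12.2 + 23.1 − 12.2 − 10.0) / 6 = 6.2333%
Mean R_m = (1.9 + 11.5 + 6.6 + 11.3 − 5.8 − 3.0) / 6 = 3.7500%
Σ(R_i − R̄_i)(R_m − R̄_m) = 518.1500  ⇒  Cov = 518.1500 / 6 = 86.3583
Σ(R_m − R̄_m)² = 265.3750  ⇒  Var(R_m) = 265.3750 / 6 = 44.2292
β = Cov / Var(R_m) = 86.3583 / 44.2292 = 1.9525
E(R) = R_f + β × MRP = 2.6% + 1.9525 × 4.7% = 11.78%

11.78%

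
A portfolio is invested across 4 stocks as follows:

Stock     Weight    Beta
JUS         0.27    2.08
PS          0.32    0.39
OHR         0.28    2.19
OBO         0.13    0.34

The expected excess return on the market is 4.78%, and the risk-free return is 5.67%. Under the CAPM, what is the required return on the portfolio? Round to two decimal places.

β_P = Σ w_i β_i = 0.27×2.08 + 0.32×0.39 + 0.28×2.19 + 0.13×0.34 = 1.3438
E(R_P) = R_f + β_P × MRP = 5.67% + 1.3438 × 4.78% = 12.09%

12.09%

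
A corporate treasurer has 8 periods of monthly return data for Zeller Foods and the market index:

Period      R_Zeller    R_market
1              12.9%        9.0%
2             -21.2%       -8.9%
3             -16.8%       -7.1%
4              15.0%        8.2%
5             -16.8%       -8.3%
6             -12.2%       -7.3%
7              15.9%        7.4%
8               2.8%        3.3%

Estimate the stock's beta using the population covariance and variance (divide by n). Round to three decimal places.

Mean R_i = (12.9 − 21.2 − 16.8 + 15.0 − 16.8 − 12.2 + 15.9 + 2.8) / 8 = -2.5500%
Mean R_m = (9.0 − 8.9 − 7.1 + 8.2 − 8.3 − 7.3 + 7.4 + 3.3) / 8 = -0.4625%
Σ(R_i − R̄_i)(R_m − R̄_m) = 893.0250  ⇒  Cov = 893.0250 / 8 = 111.6281
Σ(R_m − R̄_m)² = 463.9788  ⇒  Var(R_m) = 463.9788 / 8 = 57.9974
β = Cov / Var(R_m) = 111.6281 / 57.9974 = 1.9247

1.925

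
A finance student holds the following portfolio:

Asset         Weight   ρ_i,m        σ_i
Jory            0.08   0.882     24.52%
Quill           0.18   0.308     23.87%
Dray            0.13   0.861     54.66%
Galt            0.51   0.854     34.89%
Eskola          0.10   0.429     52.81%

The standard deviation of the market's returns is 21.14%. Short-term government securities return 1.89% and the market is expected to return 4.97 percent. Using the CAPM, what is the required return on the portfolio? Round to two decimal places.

β_Jory = 0.882 × 24.52% / 21.14% = 1.0230
β_Quill = 0.308 × 23.87% / 21.14% = 0.3478
β_Dray = 0.861 × 54.66% / 21.14% = 2.2262
β_Galt = 0.854 × 34.89% / 21.14% = 1.4095
β_Eskola = 0.429 × 52.81% / 21.14% = 1.0717
β_P = Σ w_i β_i = 0.08×1.0230 + 0.18×0.3478 + 0.13×2.2262 + 0.51×1.4095 + 0.10×1.0717 = 1.2599
MRP = 4.97% − 1.89% = 3.08%
E(R_P) = R_f + β_P × MRP = 1.89% + 1.2599 × 3.08% = 5.77%

5.77%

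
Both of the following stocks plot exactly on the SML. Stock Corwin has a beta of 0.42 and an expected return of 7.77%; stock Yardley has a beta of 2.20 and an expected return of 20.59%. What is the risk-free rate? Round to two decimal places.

4.75%

Both satisfy E(R) = R_f + β·MRP, so the slope of the SML is
MRP = (20.59% − 7.77%) / (2.20 − 0.42) = 12.82% / 1.78 = 7.2022%
R_f = E(R_Corwin) − β_Corwin·MRP = 7.77% − 0.42 × 7.2022% = 4.7451%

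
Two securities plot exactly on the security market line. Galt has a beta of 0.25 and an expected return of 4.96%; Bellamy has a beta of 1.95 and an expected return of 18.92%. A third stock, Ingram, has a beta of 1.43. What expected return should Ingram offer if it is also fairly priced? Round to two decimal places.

MRP (SML slope) = (18.92% − 4.96%) / (1.95 − 0.25) = 13.96% / 1.70 = 8.2118%
R_f (intercept) = 4.96% − 0.25 × 8.2118% = 2.9071%
E(R_Ingram) = R_f + β × MRP = 2.9071% + 1.43 × 8.2118% = 14.65%

14.65%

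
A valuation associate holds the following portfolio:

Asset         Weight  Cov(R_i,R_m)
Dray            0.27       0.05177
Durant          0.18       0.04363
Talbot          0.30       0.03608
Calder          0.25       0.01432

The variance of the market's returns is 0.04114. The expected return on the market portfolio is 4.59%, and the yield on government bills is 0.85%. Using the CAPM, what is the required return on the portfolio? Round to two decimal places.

4.14%

β_Dray = 0.05177 / 0.04114 = 1.2584
β_Durant = 0.04363 / 0.04114 = 1.0605
β_Talbot = 0.03608 / 0.04114 = 0.8770
β_Calder = 0.01432 / 0.04114 = 0.3481
β_P = Σ w_i β_i = 0.27×1.2584 + 0.18×1.0605 + 0.30×0.8770 + 0.25×0.3481 = 0.8808
MRP = 4.59% − 0.85% = 3.74%
E(R_P) = R_f + β_P × MRP = 0.85% + 0.8808 × 3.74% = 4.14%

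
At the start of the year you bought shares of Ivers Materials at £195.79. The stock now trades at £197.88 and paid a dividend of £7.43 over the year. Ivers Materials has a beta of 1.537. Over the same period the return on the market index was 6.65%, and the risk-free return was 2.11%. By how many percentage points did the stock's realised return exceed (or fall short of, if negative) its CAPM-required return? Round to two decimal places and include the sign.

-4.23%

Realised HPR = (P1 + D1 − P0) / P0 = (197.88 + 7.43 − 195.79) / 195.79 = 9.52 / 195.79 = 4.8624%
MRP = 6.65% − 2.11% = 4.54%
CAPM required = R_f + β·MRP = 2.11% + 1.537 × 4.54% = 9.08798%
α = realised − required = 4.8624% − 9.08798% = -4.23%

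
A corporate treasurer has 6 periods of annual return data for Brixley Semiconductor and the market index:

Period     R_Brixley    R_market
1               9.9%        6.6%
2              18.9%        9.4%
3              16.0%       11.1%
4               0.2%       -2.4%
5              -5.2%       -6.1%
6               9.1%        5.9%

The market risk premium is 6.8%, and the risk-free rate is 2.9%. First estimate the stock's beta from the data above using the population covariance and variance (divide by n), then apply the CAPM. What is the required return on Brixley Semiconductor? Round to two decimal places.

Mean R_i = (9.9 + 18.9 + 16.0 + 0.2 − 5.2 + 9.1) / 6 = 8.1500%
Mean R_m = (6.6 + 9.4 + 11.1 − 2.4 − 6.1 + 5.9) / 6 = 4.0833%
Σ(R_i − R̄_i)(R_m − R̄_m) = 305.8550  ⇒  Cov = 305.8550 / 6 = 50.9758
Σ(R_m − R̄_m)² = 232.8683  ⇒  Var(R_m) = 232.8683 / 6 = 38.8114
β = Cov / Var(R_m) = 50.9758 / 38.8114 = 1.3134
E(R) = R_f + β × MRP = 2.9% + 1.3134 × 6.8% = 11.83%

11.83%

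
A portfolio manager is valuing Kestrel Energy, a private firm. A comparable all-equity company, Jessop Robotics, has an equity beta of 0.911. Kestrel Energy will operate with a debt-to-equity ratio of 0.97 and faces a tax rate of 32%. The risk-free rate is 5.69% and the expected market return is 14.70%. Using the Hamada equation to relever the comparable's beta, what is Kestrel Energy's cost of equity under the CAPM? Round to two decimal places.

19.31%

β_L = β_U × [1 + (1 − t)(D/E)] = 0.911 × [1 + (1 − 0.32) × 0.97]
    = 0.911 × [1 + 0.68 × 0.97] = 0.911 × 1.6596 = 1.5119
MRP = 14.70% − 5.69% = 9.01%
E(R) = R_f + β_L × MRP = 5.69% + 1.5119 × 9.01% = 19.31%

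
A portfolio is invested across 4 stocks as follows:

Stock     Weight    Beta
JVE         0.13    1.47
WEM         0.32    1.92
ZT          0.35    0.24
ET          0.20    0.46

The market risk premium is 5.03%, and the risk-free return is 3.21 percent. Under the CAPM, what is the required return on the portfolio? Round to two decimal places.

8.15%

β_P = Σ w_i β_i = 0.13×1.47 + 0.32×1.92 + 0.35×0.24 + 0.20×0.46 = 0.9815
E(R_P) = R_f + β_P × MRP = 3.21% + 0.9815 × 5.03% = 8.15%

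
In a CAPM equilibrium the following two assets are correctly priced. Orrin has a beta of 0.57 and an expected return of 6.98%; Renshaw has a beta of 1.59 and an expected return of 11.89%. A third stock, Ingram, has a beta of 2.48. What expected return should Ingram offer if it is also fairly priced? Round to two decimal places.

16.17%

MRP (SML slope) = (11.89% − 6.98%) / (1.59 − 0.57) = 4.91% / 1.02 = 4.8137%
R_f (intercept) = 6.98% − 0.57 × 4.8137% = 4.2362%
E(R_Ingram) = R_f + β × MRP = 4.2362% + 2.48 × 4.8137% = 16.17%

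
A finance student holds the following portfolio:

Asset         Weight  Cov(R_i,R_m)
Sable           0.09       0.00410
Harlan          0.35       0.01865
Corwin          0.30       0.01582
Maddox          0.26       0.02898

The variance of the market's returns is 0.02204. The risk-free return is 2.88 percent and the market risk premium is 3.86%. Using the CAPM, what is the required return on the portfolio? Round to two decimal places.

6.24%

β_Sable = 0.00410 / 0.02204 = 0.1860
β_Harlan = 0.01865 / 0.02204 = 0.8462
β_Corwin = 0.01582 / 0.02204 = 0.7178
β_Maddox = 0.02898 / 0.02204 = 1.3149
β_P = Σ w_i β_i = 0.09×0.1860 + 0.35×0.8462 + 0.30×0.7178 + 0.26×1.3149 = 0.8701
E(R_P) = R_f + β_P × MRP = 2.88% + 0.8701 × 3.86% = 6.24%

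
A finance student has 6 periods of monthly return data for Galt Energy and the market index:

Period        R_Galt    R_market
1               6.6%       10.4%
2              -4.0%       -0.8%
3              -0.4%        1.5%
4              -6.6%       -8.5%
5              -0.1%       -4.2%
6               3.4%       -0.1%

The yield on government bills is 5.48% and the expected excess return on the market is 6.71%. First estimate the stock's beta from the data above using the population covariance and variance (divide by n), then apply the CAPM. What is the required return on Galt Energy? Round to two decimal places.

9.73%

Mean R_i = (6.6 − 4.0 − 0.4 − 6.6 − 0.1 + 3.4) / 6 = -0.1833%
Mean R_m = (10.4 − 0.8 + 1.5 − 8.5 − 4.2 − 0.1) / 6 = -0.2833%
Σ(R_i − R̄_i)(R_m − R̄_m) = 127.1083  ⇒  Cov = 127.1083 / 6 = 21.1847
Σ(R_m − R̄_m)² = 200.4683  ⇒  Var(R_m) = 200.4683 / 6 = 33.4114
β = Cov / Var(R_m) = 21.1847 / 33.4114 = 0.6341
E(R) = R_f + β × MRP = 5.48% + 0.6341 × 6.71% = 9.73%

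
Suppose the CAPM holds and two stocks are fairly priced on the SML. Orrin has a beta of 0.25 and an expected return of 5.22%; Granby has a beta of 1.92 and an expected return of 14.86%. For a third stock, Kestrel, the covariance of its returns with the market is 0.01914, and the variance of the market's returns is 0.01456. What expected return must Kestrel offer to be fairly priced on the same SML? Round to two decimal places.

MRP = (14.86% − 5.22%) / (1.92 − 0.25) = 5.7725%
R_f = 5.22% − 0.25 × 5.7725% = 3.7769%
β_Kestrel = Cov / Var(R_m) = 0.01914 / 0.01456 = 1.3146
E(R_Kestrel) = R_f + β × MRP = 3.7769% + 1.3146 × 5.7725% = 11.37%

11.37%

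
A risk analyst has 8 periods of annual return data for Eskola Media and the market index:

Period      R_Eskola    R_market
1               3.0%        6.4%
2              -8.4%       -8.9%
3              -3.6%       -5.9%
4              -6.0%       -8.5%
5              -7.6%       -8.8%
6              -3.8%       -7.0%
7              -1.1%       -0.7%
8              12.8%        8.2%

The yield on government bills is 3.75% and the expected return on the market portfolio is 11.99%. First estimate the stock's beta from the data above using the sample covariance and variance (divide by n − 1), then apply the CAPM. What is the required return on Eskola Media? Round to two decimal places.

11.44%

Mean R_i = (3.0 − 8.4 − 3.6 − 6.0 − 7.6 − 3.8 − 1.1 + 12.8) / 8 = -1.8375%
Mean R_m = (6.4 − 8.9 − 5.9 − 8.5 − 8.8 − 7.0 − 0.7 + 8.2) / 8 = -3.1500%
Σ(R_i − R̄_i)(R_m − R̄_m) = 319.1050  ⇒  Cov = 319.1050 / 7 = 45.5864
Σ(R_m − R̄_m)² = 342.0200  ⇒  Var(R_m) = 342.0200 / 7 = 48.8600
β = Cov / Var(R_m) = 45.5864 / 48.8600 = 0.9330
MRP = 11.99% − 3.75% = 8.24%
E(R) = R_f + β × MRP = 3.75% + 0.9330 × 8.24% = 11.44%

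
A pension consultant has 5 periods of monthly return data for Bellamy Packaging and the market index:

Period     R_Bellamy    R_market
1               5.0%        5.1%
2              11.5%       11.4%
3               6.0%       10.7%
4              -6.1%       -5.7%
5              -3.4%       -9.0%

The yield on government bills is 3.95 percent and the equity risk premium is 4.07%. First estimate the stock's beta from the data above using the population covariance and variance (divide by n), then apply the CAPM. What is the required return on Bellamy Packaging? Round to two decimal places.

6.88%

Mean R_i = (5.0 + 11.5 + 6.0 − 6.1 − 3.4) / 5 = 2.6000%
Mean R_m = (5.1 + 11.4 + 10.7 − 5.7 − 9.0) / 5 = 2.5000%
Σ(R_i − R̄_i)(R_m − R̄_m) = 253.6700  ⇒  Cov = 253.6700 / 5 = 50.7340
Σ(R_m − R̄_m)² = 352.7000  ⇒  Var(R_m) = 352.7000 / 5 = 70.5400
β = Cov / Var(R_m) = 50.7340 / 70.5400 = 0.7192
E(R) = R_f + β × MRP = 3.95% + 0.7192 × 4.07% = 6.88%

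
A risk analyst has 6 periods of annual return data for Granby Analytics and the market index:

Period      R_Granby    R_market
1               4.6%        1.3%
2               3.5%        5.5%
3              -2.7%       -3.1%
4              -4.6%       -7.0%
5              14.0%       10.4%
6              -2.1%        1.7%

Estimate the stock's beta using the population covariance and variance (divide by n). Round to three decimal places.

Mean R_i = (4.6 + 3.5 − 2.7 − 4.6 + 14.0 − 2.1) / 6 = 2.1167%
Mean R_m = (1.3 + 5.5 − 3.1 − 7.0 + 10.4 + 1.7) / 6 = 1.4667%
Σ(R_i − R̄_i)(R_m − R̄_m) = 189.2033  ⇒  Cov = 189.2033 / 6 = 31.5339
Σ(R_m − R̄_m)² = 188.6933  ⇒  Var(R_m) = 188.6933 / 6 = 31.4489
β = Cov / Var(R_m) = 31.5339 / 31.4489 = 1.0027

1.003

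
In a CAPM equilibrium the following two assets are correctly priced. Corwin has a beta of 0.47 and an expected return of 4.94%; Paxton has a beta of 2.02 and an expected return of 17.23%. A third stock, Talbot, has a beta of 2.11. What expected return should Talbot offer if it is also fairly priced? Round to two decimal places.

17.94%

MRP (SML slope) = (17.23% − 4.94%) / (2.02 − 0.47) = 12.29% / 1.55 = 7.9290%
R_f (intercept) = 4.94% − 0.47 × 7.9290% = 1.2134%
E(R_Talbot) = R_f + β × MRP = 1.2134% + 2.11 × 7.9290% = 17.94%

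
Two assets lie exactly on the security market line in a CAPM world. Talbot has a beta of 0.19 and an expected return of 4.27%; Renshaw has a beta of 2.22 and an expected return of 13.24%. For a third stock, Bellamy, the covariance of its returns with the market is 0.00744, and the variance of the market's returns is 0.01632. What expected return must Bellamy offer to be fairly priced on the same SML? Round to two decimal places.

MRP = (13.24% − 4.27%) / (2.22 − 0.19) = 4.4187%
R_f = 4.27% − 0.19 × 4.4187% = 3.4304%
β_Bellamy = Cov / Var(R_m) = 0.00744 / 0.01632 = 0.4559
E(R_Bellamy) = R_f + β × MRP = 3.4304% + 0.4559 × 4.4187% = 5.44%

5.44%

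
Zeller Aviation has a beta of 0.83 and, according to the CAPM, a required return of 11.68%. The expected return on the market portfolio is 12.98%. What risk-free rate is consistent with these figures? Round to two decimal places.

E(R) = R_f + β(E(R_m) − R_f) = R_f(1 − β) + β·E(R_m)
11.68% = R_f × (1 − 0.83) + 0.83 × 12.98%
11.68% = R_f × 0.17 + 10.7734%
R_f = (11.68% − 10.7734%) / 0.17 = 5.33%

5.33%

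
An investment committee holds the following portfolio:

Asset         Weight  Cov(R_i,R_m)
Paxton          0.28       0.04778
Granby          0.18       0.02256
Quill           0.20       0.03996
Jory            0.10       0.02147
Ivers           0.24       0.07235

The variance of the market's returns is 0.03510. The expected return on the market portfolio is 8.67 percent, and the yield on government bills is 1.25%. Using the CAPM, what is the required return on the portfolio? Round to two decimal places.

β_Paxton = 0.04778 / 0.03510 = 1.3613
β_Granby = 0.02256 / 0.03510 = 0.6427
β_Quill = 0.03996 / 0.03510 = 1.1385
β_Jory = 0.02147 / 0.03510 = 0.6117
β_Ivers = 0.07235 / 0.03510 = 2.0613
β_P = Σ w_i β_i = 0.28×1.3613 + 0.18×0.6427 + 0.20×1.1385 + 0.10×0.6117 + 0.24×2.0613 = 1.2804
MRP = 8.67% − 1.25% = 7.42%
E(R_P) = R_f + β_P × MRP = 1.25% + 1.2804 × 7.42% = 10.75%

10.75%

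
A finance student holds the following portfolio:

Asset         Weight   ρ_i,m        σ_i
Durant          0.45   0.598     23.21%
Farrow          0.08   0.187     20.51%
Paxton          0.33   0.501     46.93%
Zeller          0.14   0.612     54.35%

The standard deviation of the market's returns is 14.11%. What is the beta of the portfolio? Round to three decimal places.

β_Durant = 0.598 × 23.21% / 14.11% = 0.9837
β_Farrow = 0.187 × 20.51% / 14.11% = 0.2718
β_Paxton = 0.501 × 46.93% / 14.11% = 1.6663
β_Zeller = 0.612 × 54.35% / 14.11% = 2.3573
β_P = Σ w_i β_i = 0.45×0.9837 + 0.08×0.2718 + 0.33×1.6663 + 0.14×2.3573 = 1.3443

1.344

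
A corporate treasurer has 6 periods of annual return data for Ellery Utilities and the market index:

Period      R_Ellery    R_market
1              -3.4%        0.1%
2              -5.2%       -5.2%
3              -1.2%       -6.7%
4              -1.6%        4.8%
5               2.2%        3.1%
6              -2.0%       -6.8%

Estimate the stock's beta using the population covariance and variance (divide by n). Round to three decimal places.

0.209

Mean R_i = (-3.4 − 5.2 − 1.2 − 1.6 + 2.2 − 2.0) / 6 = -1.8667%
Mean R_m = (0.1 − 5.2 − 6.7 + 4.8 + 3.1 − 6.8) / 6 = -1.7833%
Σ(R_i − R̄_i)(R_m − R̄_m) = 27.5067  ⇒  Cov = 27.5067 / 6 = 4.5845
Σ(R_m − R̄_m)² = 131.7483  ⇒  Var(R_m) = 131.7483 / 6 = 21.9581
β = Cov / Var(R_m) = 4.5845 / 21.9581 = 0.2088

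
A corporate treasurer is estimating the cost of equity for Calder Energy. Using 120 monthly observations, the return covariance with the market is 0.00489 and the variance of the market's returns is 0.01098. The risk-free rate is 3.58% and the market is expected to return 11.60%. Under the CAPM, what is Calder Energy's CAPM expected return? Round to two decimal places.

β = Cov(R_i, R_m) / Var(R_m) = 0.00489 / 0.01098 = 0.4454
MRP = 11.60% − 3.58% = 8.02%
E(R) = R_f + β × MRP = 3.58% + 0.4454 × 8.02% = 7.15%

7.15%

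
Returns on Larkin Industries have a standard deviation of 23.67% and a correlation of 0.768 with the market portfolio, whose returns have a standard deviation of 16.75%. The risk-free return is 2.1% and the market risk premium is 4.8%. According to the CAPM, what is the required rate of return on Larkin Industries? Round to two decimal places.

β = ρ × σ_i / σ_m = 0.768 × 23.67% / 16.75% = 1.0853
E(R) = 2.1% + 1.0853 × 4.8% = 7.31%

7.31%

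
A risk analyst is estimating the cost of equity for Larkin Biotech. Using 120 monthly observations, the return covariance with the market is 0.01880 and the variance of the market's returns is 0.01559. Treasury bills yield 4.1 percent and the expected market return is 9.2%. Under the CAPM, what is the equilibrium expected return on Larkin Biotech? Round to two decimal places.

10.25%

β = Cov(R_i, R_m) / Var(R_m) = 0.01880 / 0.01559 = 1.2059
MRP = 9.2% − 4.1% = 5.10%
E(R) = R_f + β × MRP = 4.1% + 1.2059 × 5.1% = 10.25%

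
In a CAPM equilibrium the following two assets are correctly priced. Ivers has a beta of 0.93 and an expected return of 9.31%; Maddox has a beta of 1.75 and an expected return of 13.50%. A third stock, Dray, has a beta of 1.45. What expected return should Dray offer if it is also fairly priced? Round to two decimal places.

11.97%

MRP (SML slope) = (13.50% − 9.31%) / (1.75 − 0.93) = 4.19% / 0.82 = 5.1098%
R_f (intercept) = 9.31% − 0.93 × 5.1098% = 4.5579%
E(R_Dray) = R_f + β × MRP = 4.5579% + 1.45 × 5.1098% = 11.97%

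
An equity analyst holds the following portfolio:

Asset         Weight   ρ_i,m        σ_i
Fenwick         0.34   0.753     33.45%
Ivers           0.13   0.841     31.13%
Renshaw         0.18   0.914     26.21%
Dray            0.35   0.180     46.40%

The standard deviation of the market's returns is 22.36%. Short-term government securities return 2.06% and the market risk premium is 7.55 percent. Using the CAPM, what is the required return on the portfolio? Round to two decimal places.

8.54%

β_Fenwick = 0.753 × 33.45% / 22.36% = 1.1265
β_Ivers = 0.841 × 31.13% / 22.36% = 1.1709
β_Renshaw = 0.914 × 26.21% / 22.36% = 1.0714
β_Dray = 0.180 × 46.40% / 22.36% = 0.3735
β_P = Σ w_i β_i = 0.34×1.1265 + 0.13×1.1709 + 0.18×1.0714 + 0.35×0.3735 = 0.8588
E(R_P) = R_f + β_P × MRP = 2.06% + 0.8588 × 7.55% = 8.54%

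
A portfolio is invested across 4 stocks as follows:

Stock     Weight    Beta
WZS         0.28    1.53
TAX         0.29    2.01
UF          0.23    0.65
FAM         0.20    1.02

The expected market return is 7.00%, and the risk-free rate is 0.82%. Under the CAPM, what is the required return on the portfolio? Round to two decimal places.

β_P = Σ w_i β_i = 0.28×1.53 + 0.29×2.01 + 0.23×0.65 + 0.20×1.02 = 1.3648
MRP = 7.00% − 0.82% = 6.18%
E(R_P) = R_f + β_P × MRP = 0.82% + 1.3648 × 6.18% = 9.25%

9.25%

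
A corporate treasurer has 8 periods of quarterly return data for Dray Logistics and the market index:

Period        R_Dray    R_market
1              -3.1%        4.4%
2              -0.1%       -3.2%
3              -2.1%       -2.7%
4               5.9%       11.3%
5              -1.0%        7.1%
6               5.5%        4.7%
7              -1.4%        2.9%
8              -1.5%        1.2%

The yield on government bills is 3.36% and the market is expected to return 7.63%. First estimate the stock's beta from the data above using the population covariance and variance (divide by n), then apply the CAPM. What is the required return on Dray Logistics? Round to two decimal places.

Mean R_i = (-3.1 − 0.1 − 2.1 + 5.9 − 1.0 + 5.5 − 1.4 − 1.5) / 8 = 0.2750%
Mean R_m = (4.4 − 3.2 − 2.7 + 11.3 + 7.1 + 4.7 + 2.9 + 1.2) / 8 = 3.2125%
Σ(R_i − R̄_i)(R_m − R̄_m) = 64.8425  ⇒  Cov = 64.8425 / 8 = 8.1053
Σ(R_m − R̄_m)² = 164.3688  ⇒  Var(R_m) = 164.3688 / 8 = 20.5461
β = Cov / Var(R_m) = 8.1053 / 20.5461 = 0.3945
MRP = 7.63% − 3.36% = 4.27%
E(R) = R_f + β × MRP = 3.36% + 0.3945 × 4.27% = 5.04%

5.04%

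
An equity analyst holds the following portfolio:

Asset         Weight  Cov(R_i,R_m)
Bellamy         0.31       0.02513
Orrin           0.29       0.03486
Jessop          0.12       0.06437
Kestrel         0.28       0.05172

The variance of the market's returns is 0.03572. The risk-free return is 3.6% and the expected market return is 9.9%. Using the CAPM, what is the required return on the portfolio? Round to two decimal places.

β_Bellamy = 0.02513 / 0.03572 = 0.7035
β_Orrin = 0.03486 / 0.03572 = 0.9759
β_Jessop = 0.06437 / 0.03572 = 1.8021
β_Kestrel = 0.05172 / 0.03572 = 1.4479
β_P = Σ w_i β_i = 0.31×0.7035 + 0.29×0.9759 + 0.12×1.8021 + 0.28×1.4479 = 1.1228
MRP = 9.9% − 3.6% = 6.30%
E(R_P) = R_f + β_P × MRP = 3.6% + 1.1228 × 6.3% = 10.67%

10.67%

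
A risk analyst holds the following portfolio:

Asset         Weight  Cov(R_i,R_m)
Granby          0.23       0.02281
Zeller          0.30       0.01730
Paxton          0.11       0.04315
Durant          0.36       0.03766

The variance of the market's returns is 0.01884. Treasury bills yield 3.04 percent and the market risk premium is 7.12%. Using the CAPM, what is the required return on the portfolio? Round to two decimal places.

β_Granby = 0.02281 / 0.01884 = 1.2107
β_Zeller = 0.01730 / 0.01884 = 0.9183
β_Paxton = 0.04315 / 0.01884 = 2.2903
β_Durant = 0.03766 / 0.01884 = 1.9989
β_P = Σ w_i β_i = 0.23×1.2107 + 0.30×0.9183 + 0.11×2.2903 + 0.36×1.9989 = 1.5255
E(R_P) = R_f + β_P × MRP = 3.04% + 1.5255 × 7.12% = 13.90%

13.90%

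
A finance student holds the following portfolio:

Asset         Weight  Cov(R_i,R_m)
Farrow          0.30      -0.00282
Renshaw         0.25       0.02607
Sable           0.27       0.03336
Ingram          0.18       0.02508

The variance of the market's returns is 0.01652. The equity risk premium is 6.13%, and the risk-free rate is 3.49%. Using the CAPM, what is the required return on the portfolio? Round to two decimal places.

10.61%

β_Farrow = -0.00282 / 0.01652 = -0.1707
β_Renshaw = 0.02607 / 0.01652 = 1.5781
β_Sable = 0.03336 / 0.01652 = 2.0194
β_Ingram = 0.02508 / 0.01652 = 1.5182
β_P = Σ w_i β_i = 0.30×-0.1707 + 0.25×1.5781 + 0.27×2.0194 + 0.18×1.5182 = 1.1618
E(R_P) = R_f + β_P × MRP = 3.49% + 1.1618 × 6.13% = 10.61%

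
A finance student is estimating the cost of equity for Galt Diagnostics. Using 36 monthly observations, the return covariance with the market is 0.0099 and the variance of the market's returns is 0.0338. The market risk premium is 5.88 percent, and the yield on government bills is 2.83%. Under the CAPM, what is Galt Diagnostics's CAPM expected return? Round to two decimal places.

β = Cov(R_i, R_m) / Var(R_m) = 0.0099 / 0.0338 = 0.2929
E(R) = R_f + β × MRP = 2.83% + 0.2929 × 5.88% = 4.55%

4.55%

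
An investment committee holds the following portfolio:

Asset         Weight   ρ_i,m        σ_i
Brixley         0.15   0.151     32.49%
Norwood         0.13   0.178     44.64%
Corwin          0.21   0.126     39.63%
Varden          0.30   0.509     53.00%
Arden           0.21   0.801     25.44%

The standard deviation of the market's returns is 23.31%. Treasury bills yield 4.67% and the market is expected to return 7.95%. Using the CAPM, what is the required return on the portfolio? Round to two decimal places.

β_Brixley = 0.151 × 32.49% / 23.31% = 0.2105
β_Norwood = 0.178 × 44.64% / 23.31% = 0.3409
β_Corwin = 0.126 × 39.63% / 23.31% = 0.2142
β_Varden = 0.509 × 53.00% / 23.31% = 1.1573
β_Arden = 0.801 × 25.44% / 23.31% = 0.8742
β_P = Σ w_i β_i = 0.15×0.2105 + 0.13×0.3409 + 0.21×0.2142 + 0.30×1.1573 + 0.21×0.8742 = 0.6516
MRP = 7.95% − 4.67% = 3.28%
E(R_P) = R_f + β_P × MRP = 4.67% + 0.6516 × 3.28% = 6.81%

6.81%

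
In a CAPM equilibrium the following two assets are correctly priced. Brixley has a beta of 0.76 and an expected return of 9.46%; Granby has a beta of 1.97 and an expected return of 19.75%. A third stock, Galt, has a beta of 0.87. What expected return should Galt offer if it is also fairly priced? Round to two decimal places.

10.40%

MRP (SML slope) = (19.75% − 9.46%) / (1.97 − 0.76) = 10.29% / 1.21 = 8.5041%
R_f (intercept) = 9.46% − 0.76 × 8.5041% = 2.9969%
E(R_Galt) = R_f + β × MRP = 2.9969% + 0.87 × 8.5041% = 10.40%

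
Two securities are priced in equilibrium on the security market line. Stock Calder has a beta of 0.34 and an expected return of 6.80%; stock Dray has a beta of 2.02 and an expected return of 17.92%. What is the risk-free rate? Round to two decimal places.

4.55%

Both satisfy E(R) = R_f + β·MRP, so the slope of the SML is
MRP = (17.92% − 6.80%) / (2.02 − 0.34) = 11.12% / 1.68 = 6.6190%
R_f = E(R_Calder) − β_Calder·MRP = 6.80% − 0.34 × 6.6190% = 4.5495%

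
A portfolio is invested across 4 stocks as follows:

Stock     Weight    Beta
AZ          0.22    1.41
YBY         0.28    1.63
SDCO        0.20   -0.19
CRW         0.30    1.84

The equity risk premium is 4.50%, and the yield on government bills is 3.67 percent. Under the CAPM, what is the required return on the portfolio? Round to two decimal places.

9.43%

β_P = Σ w_i β_i = 0.22×1.41 + 0.28×1.63 + 0.20×-0.19 + 0.30×1.84 = 1.2806
E(R_P) = R_f + β_P × MRP = 3.67% + 1.2806 × 4.50% = 9.43%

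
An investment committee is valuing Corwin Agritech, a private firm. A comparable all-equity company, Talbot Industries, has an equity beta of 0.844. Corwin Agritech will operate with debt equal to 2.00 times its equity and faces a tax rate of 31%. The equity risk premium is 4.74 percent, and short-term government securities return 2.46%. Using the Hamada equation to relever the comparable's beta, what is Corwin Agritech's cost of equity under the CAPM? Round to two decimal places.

β_L = β_U × [1 + (1 − t)(D/E)] = 0.844 × [1 + (1 − 0.31) × 2.00]
    = 0.844 × [1 + 0.69 × 2.00] = 0.844 × 2.3800 = 2.0087
E(R) = R_f + β_L × MRP = 2.46% + 2.0087 × 4.74% = 11.98%

11.98%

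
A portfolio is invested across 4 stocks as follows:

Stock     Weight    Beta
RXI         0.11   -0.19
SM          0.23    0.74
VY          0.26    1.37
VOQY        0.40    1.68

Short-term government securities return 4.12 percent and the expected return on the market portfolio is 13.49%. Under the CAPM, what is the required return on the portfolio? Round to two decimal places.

15.15%

β_P = Σ w_i β_i = 0.11×-0.19 + 0.23×0.74 + 0.26×1.37 + 0.40×1.68 = 1.1775
MRP = 13.49% − 4.12% = 9.37%
E(R_P) = R_f + β_P × MRP = 4.12% + 1.1775 × 9.37% = 15.15%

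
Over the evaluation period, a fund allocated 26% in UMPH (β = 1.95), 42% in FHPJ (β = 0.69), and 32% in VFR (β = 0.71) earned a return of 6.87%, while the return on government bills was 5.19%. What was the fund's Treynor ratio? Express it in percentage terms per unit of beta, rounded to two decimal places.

1.64%

β_P = 0.26×1.95 + 0.42×0.69 + 0.32×0.71 = 1.0240
Treynor = (R_P − R_f) / β_P = (6.87% − 5.19%) / 1.0240 = 1.68% / 1.0240 = 1.64%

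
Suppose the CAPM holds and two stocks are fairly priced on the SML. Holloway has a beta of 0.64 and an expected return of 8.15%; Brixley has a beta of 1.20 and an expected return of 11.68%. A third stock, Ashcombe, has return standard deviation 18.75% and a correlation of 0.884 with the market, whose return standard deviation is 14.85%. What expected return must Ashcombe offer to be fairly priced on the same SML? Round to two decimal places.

11.15%

MRP = (11.68% − 8.15%) / (1.20 − 0.64) = 6.3036%
R_f = 8.15% − 0.64 × 6.3036% = 4.1157%
β_Ashcombe = ρ·σ_i/σ_m = 0.884 × 18.75 / 14.85 = 1.1162
E(R_Ashcombe) = R_f + β × MRP = 4.1157% + 1.1162 × 6.3036% = 11.15%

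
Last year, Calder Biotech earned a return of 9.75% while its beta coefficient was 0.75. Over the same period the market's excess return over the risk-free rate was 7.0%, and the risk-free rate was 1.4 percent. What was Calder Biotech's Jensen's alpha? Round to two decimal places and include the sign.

+3.10%

CAPM benchmark = R_f + β(R_m − R_f) = 1.4% + 0.75 × 7.0% = 6.6500%
α = actual − benchmark = 9.75% − 6.6500% = +3.10%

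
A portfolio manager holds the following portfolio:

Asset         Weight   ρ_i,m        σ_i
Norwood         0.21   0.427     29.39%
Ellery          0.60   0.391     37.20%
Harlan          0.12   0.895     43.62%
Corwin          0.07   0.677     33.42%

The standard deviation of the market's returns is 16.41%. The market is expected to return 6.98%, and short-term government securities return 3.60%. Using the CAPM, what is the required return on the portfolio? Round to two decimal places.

7.23%

β_Norwood = 0.427 × 29.39% / 16.41% = 0.7647
β_Ellery = 0.391 × 37.20% / 16.41% = 0.8864
β_Harlan = 0.895 × 43.62% / 16.41% = 2.3790
β_Corwin = 0.677 × 33.42% / 16.41% = 1.3788
β_P = Σ w_i β_i = 0.21×0.7647 + 0.60×0.8864 + 0.12×2.3790 + 0.07×1.3788 = 1.0744
MRP = 6.98% − 3.60% = 3.38%
E(R_P) = R_f + β_P × MRP = 3.60% + 1.0744 × 3.38% = 7.23%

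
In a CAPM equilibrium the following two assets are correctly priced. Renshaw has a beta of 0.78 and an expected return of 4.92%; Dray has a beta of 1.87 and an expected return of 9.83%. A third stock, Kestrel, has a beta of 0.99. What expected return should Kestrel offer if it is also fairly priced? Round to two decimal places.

5.87%

MRP (SML slope) = (9.83% − 4.92%) / (1.87 − 0.78) = 4.91% / 1.09 = 4.5046%
R_f (intercept) = 4.92% − 0.78 × 4.5046% = 1.4064%
E(R_Kestrel) = R_f + β × MRP = 1.4064% + 0.99 × 4.5046% = 5.87%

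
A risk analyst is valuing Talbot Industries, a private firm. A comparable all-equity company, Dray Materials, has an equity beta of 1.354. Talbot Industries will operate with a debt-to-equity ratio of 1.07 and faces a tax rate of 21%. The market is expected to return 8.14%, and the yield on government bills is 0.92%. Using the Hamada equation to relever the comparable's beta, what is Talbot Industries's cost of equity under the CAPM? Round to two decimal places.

18.96%

β_L = β_U × [1 + (1 − t)(D/E)] = 1.354 × [1 + (1 − 0.21) × 1.07]
    = 1.354 × [1 + 0.79 × 1.07] = 1.354 × 1.8453 = 2.4985
MRP = 8.14% − 0.92% = 7.22%
E(R) = R_f + β_L × MRP = 0.92% + 2.4985 × 7.22% = 18.96%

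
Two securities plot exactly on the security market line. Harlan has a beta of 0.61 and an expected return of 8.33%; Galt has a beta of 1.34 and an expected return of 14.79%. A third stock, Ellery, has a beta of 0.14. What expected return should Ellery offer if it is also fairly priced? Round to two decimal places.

4.17%

MRP (SML slope) = (14.79% − 8.33%) / (1.34 − 0.61) = 6.46% / 0.73 = 8.8493%
R_f (intercept) = 8.33% − 0.61 × 8.8493% = 2.9319%
E(R_Ellery) = R_f + β × MRP = 2.9319% + 0.14 × 8.8493% = 4.17%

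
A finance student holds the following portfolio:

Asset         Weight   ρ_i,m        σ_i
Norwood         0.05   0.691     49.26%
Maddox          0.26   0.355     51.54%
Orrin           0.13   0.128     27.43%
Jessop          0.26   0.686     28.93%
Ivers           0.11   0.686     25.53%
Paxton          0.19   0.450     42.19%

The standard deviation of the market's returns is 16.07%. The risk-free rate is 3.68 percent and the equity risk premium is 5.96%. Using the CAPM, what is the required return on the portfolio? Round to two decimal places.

10.21%

β_Norwood = 0.691 × 49.26% / 16.07% = 2.1181
β_Maddox = 0.355 × 51.54% / 16.07% = 1.1386
β_Orrin = 0.128 × 27.43% / 16.07% = 0.2185
β_Jessop = 0.686 × 28.93% / 16.07% = 1.2350
β_Ivers = 0.686 × 25.53% / 16.07% = 1.0898
β_Paxton = 0.450 × 42.19% / 16.07% = 1.1814
β_P = Σ w_i β_i = 0.05×2.1181 + 0.26×1.1386 + 0.13×0.2185 + 0.26×1.2350 + 0.11×1.0898 + 0.19×1.1814 = 1.0958
E(R_P) = R_f + β_P × MRP = 3.68% + 1.0958 × 5.96% = 10.21%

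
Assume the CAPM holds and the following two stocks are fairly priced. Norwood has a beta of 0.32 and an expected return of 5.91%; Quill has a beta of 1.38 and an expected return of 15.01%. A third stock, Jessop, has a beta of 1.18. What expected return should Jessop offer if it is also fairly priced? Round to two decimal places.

13.29%

MRP (SML slope) = (15.01% − 5.91%) / (1.38 − 0.32) = 9.10% / 1.06 = 8.5849%
R_f (intercept) = 5.91% − 0.32 × 8.5849% = 3.1628%
E(R_Jessop) = R_f + β × MRP = 3.1628% + 1.18 × 8.5849% = 13.29%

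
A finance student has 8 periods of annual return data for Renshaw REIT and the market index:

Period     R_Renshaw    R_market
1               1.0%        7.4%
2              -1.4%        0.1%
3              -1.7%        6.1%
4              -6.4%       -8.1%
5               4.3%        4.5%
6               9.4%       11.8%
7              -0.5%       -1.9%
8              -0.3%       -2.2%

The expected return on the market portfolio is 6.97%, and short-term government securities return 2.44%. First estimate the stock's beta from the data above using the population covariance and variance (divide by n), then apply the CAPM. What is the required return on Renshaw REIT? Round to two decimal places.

Mean R_i = (1.0 − 1.4 − 1.7 − 6.4 + 4.3 + 9.4 − 0.5 − 0.3) / 8 = 0.5500%
Mean R_m = (7.4 + 0.1 + 6.1 − 8.1 + 4.5 + 11.8 − 1.9 − 2.2) / 8 = 2.2125%
Σ(R_i − R̄_i)(R_m − R̄_m) = 170.8750  ⇒  Cov = 170.8750 / 8 = 21.3594
Σ(R_m − R̄_m)² = 286.3688  ⇒  Var(R_m) = 286.3688 / 8 = 35.7961
β = Cov / Var(R_m) = 21.3594 / 35.7961 = 0.5967
MRP = 6.97% − 2.44% = 4.53%
E(R) = R_f + β × MRP = 2.44% + 0.5967 × 4.53% = 5.14%

5.14%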